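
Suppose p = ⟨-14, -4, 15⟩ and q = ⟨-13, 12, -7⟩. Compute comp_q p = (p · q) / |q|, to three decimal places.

1.524

p · q = (-14)·(-13) + (-4)·12 + 15·(-7) = 182 - 48 - 105 = 29
|q| = √(169 + 144 + 49) = √362 ≈ 19.0263
comp_q p = 29 / √362 ≈ 1.524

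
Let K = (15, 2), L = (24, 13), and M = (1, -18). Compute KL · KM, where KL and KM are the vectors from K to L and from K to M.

-346

KL = L − K = (9, 11)
KM = M − K = (-14, -20)
KL · KM = 9·(-14) + 11·(-20) = -126 - 220 = -346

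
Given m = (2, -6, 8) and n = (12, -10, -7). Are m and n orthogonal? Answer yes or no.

m · n = 2·12 + (-6)·(-10) + 8·(-7) = 24 + 60 - 56 = 28
Nonzero, so the vectors are not orthogonal.

no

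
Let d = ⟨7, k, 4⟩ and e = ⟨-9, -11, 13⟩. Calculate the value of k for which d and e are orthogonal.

d · e = 7·(-9) + k·(-11) + 4·13 = -11 - 11k
Set equal to 0: -11k = 11, so k = -1.

-1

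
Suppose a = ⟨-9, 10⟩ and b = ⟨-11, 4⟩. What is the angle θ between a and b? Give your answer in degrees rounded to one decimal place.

28.0

a · b = (-9)·(-11) + 10·4 = 99 + 40 = 139
|a|² = 81 + 100 = 181,  |a| = √181 ≈ 13.453624
|b|² = 121 + 16 = 137,  |b| = √137 ≈ 11.704700
cos θ = 139 / (13.453624 · 11.704700) ≈ 0.88270
θ = arccos(0.88270) ≈ 28.0°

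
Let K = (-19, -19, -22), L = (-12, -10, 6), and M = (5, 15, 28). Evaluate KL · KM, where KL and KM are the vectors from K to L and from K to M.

1874

KL = L − K = (7, 9, 28)
KM = M − K = (24, 34, 50)
KL · KM = 7·24 + 9·34 + 28·50 = 168 + 306 + 1400 = 1874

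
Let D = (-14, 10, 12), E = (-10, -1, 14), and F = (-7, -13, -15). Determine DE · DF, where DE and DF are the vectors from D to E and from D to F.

DE = E − D = (4, -11, 2)
DF = F − D = (7, -23, -27)
DE · DF = 4·7 + (-11)·(-23) + 2·(-27) = 28 + 253 - 54 = 227

227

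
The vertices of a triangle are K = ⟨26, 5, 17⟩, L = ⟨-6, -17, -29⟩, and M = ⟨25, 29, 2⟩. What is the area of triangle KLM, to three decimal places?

846.878

KL = (-32, -22, -46),  KM = (-1, 24, -15)
i: (-22)·(-15) - (-46)·24 = 330 - (-1104) = 1434
j: (-46)·(-1) - (-32)·(-15) = 46 - 480 = -434
k: (-32)·24 - (-22)·(-1) = -768 - 22 = -790
KL × KM = (1434, -434, -790)
|KL × KM| = √2868812 ≈ 1693.7568
area = ½ · 1693.7568 ≈ 846.878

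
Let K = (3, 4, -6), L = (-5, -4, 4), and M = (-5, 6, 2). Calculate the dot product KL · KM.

128

KL = L − K = (-8, -8, 10)
KM = M − K = (-8, 2, 8)
KL · KM = (-8)·(-8) + (-8)·2 + 10·8 = 64 - 16 + 80 = 128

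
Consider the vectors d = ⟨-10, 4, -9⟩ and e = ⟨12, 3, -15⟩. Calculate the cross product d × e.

(-33, -258, -78)

i: 4·(-15) - (-9)·3 = -60 - (-27) = -33
j: (-9)·12 - (-10)·(-15) = -108 - 150 = -258
k: (-10)·3 - 4·12 = -30 - 48 = -78
d × e = (-33, -258, -78)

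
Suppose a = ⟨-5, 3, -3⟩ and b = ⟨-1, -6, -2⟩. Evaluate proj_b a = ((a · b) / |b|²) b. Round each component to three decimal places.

a · b = (-5)·(-1) + 3·(-6) + (-3)·(-2) = 5 - 18 + 6 = -7
|b|² = 1 + 36 + 4 = 41
proj_b a = (-7/41) · (-1, -6, -2) ≈ (0.171, 1.024, 0.341)

(0.171, 1.024, 0.341)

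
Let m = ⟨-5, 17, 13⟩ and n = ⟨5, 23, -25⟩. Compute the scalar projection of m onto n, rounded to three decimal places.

m · n = (-5)·5 + 17·23 + 13·(-25) = -25 + 391 - 325 = 41
|n| = √(25 + 529 + 625) = √1179 ≈ 34.3366
comp_n m = 41 / √1179 ≈ 1.194

1.194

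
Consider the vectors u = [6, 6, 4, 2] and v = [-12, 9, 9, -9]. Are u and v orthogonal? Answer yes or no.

yes

u · v = 6·(-12) + 6·9 + 4·9 + 2·(-9) = -72 + 54 + 36 - 18 = 0
Zero, so the vectors are orthogonal.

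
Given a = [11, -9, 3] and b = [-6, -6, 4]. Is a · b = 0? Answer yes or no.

yes

a · b = 11·(-6) + (-9)·(-6) + 3·4 = -66 + 54 + 12 = 0
Zero, so the vectors are orthogonal.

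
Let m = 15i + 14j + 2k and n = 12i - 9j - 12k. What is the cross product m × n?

i: 14·(-12) - 2·(-9) = -168 - (-18) = -150
j: 2·12 - 15·(-12) = 24 - (-180) = 204
k: 15·(-9) - 14·12 = -135 - 168 = -303
m × n = (-150, 204, -303)

(-150, 204, -303)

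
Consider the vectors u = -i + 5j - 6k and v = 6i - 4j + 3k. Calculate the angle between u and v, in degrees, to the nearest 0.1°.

u · v = (-1)·6 + 5·(-4) + (-6)·3 = -6 - 20 - 18 = -44
|u|² = 1 + 25 + 36 = 62,  |u| = √62 ≈ 7.874008
|v|² = 36 + 16 + 9 = 61,  |v| = √61 ≈ 7.810250
cos θ = -44 / (7.874008 · 7.810250) ≈ -0.71547
θ = arccos(-0.71547) ≈ 135.7°

135.7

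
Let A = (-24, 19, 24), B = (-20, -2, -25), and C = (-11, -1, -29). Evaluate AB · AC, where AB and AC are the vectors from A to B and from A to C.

3069

AB = B − A = (4, -21, -49)
AC = C − A = (13, -20, -53)
AB · AC = 4·13 + (-21)·(-20) + (-49)·(-53) = 52 + 420 + 2597 = 3069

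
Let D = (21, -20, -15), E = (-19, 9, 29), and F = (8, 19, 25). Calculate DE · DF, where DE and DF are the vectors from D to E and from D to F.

DE = E − D = (-40, 29, 44)
DF = F − D = (-13, 39, 40)
DE · DF = (-40)·(-13) + 29·39 + 44·40 = 520 + 1131 + 1760 = 3411

3411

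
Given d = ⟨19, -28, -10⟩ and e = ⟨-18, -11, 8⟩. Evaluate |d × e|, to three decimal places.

i: (-28)·8 - (-10)·(-11) = -224 - 110 = -334
j: (-10)·(-18) - 19·8 = 180 - 152 = 28
k: 19·(-11) - (-28)·(-18) = -209 - 504 = -713
d × e = (-334, 28, -713)
|d × e| = √((-334)² + 28² + (-713)²) = √620709 ≈ 787.8509

787.851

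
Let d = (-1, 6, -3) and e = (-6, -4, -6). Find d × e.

(-48, 12, 40)

i: 6·(-6) - (-3)·(-4) = -36 - 12 = -48
j: (-3)·(-6) - (-1)·(-6) = 18 - 6 = 12
k: (-1)·(-4) - 6·(-6) = 4 - (-36) = 40
d × e = (-48, 12, 40)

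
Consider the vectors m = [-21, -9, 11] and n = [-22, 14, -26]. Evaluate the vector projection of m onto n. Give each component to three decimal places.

(-0.811, 0.516, -0.959)

m · n = (-21)·(-22) + (-9)·14 + 11·(-26) = 462 - 126 - 286 = 50
|n|² = 484 + 196 + 676 = 1356
proj_n m = (50/1356) · (-22, 14, -26) ≈ (-0.811, 0.516, -0.959)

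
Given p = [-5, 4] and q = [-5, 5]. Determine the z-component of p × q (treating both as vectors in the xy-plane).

-5

(-5)·5 - 4·(-5) = -25 - (-20) = -5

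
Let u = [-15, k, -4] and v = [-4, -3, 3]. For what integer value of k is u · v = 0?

u · v = (-15)·(-4) + k·(-3) + (-4)·3 = 48 - 3k
Set equal to 0: -3k = -48, so k = 16.

16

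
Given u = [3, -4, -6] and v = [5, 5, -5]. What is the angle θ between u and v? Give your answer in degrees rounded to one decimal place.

68.3

u · v = 3·5 + (-4)·5 + (-6)·(-5) = 15 - 20 + 30 = 25
|u|² = 9 + 16 + 36 = 61,  |u| = √61 ≈ 7.810250
|v|² = 25 + 25 + 25 = 75,  |v| = √75 ≈ 8.660254
cos θ = 25 / (7.810250 · 8.660254) ≈ 0.36961
θ = arccos(0.36961) ≈ 68.3°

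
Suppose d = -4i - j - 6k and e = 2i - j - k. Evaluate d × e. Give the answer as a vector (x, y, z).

(-5, -16, 6)

i: (-1)·(-1) - (-6)·(-1) = 1 - 6 = -5
j: (-6)·2 - (-4)·(-1) = -12 - 4 = -16
k: (-4)·(-1) - (-1)·2 = 4 - (-2) = 6
d × e = (-5, -16, 6)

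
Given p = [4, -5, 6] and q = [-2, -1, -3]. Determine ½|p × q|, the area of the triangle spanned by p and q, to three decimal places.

i: (-5)·(-3) - 6·(-1) = 15 - (-6) = 21
j: 6·(-2) - 4·(-3) = -12 - (-12) = 0
k: 4·(-1) - (-5)·(-2) = -4 - 10 = -14
p × q = (21, 0, -14)
|p × q| = √(21² + 0² + (-14)²) = √637 ≈ 25.2389
area = ½ · 25.2389 ≈ 12.619

12.619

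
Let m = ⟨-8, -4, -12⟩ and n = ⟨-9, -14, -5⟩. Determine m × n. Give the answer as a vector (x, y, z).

i: (-4)·(-5) - (-12)·(-14) = 20 - 168 = -148
j: (-12)·(-9) - (-8)·(-5) = 108 - 40 = 68
k: (-8)·(-14) - (-4)·(-9) = 112 - 36 = 76
m × n = (-148, 68, 76)

(-148, 68, 76)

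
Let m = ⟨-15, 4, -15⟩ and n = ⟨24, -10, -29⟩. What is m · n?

m · n = (-15)·24 + 4·(-10) + (-15)·(-29) = -360 - 40 + 435 = 35

35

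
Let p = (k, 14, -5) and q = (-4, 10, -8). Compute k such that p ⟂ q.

45

p · q = k·(-4) + 14·10 + (-5)·(-8) = 180 - 4k
Set equal to 0: -4k = -180, so k = 45.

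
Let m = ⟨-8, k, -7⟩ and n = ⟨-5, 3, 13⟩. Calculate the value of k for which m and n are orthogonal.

17

m · n = (-8)·(-5) + k·3 + (-7)·13 = -51 + 3k
Set equal to 0: 3k = 51, so k = 17.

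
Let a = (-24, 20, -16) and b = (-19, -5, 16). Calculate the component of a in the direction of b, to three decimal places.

3.947

a · b = (-24)·(-19) + 20·(-5) + (-16)·16 = 456 - 100 - 256 = 100
|b| = √(361 + 25 + 256) = √642 ≈ 25.3377
comp_b a = 100 / √642 ≈ 3.947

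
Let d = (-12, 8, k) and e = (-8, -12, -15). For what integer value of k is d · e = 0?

0

d · e = (-12)·(-8) + 8·(-12) + k·(-15) = 0 - 15k
Set equal to 0: -15k = 0, so k = 0.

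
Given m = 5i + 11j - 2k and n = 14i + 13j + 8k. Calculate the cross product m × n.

i: 11·8 - (-2)·13 = 88 - (-26) = 114
j: (-2)·14 - 5·8 = -28 - 40 = -68
k: 5·13 - 11·14 = 65 - 154 = -89
m × n = (114, -68, -89)

(114, -68, -89)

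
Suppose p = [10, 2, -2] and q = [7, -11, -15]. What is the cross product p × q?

i: 2·(-15) - (-2)·(-11) = -30 - 22 = -52
j: (-2)·7 - 10·(-15) = -14 - (-150) = 136
k: 10·(-11) - 2·7 = -110 - 14 = -124
p × q = (-52, 136, -124)

(-52, 136, -124)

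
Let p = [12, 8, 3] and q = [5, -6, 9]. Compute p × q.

(90, -93, -112)

i: 8·9 - 3·(-6) = 72 - (-18) = 90
j: 3·5 - 12·9 = 15 - 108 = -93
k: 12·(-6) - 8·5 = -72 - 40 = -112
p × q = (90, -93, -112)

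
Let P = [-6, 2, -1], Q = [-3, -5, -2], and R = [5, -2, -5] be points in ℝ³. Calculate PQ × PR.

PQ = (3, -7, -1)
PR = (11, -4, -4)
i: (-7)·(-4) - (-1)·(-4) = 28 - 4 = 24
j: (-1)·11 - 3·(-4) = -11 - (-12) = 1
k: 3·(-4) - (-7)·11 = -12 - (-77) = 65
PQ × PR = (24, 1, 65)

(24, 1, 65)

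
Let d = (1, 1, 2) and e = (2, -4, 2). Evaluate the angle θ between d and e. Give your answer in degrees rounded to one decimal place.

d · e = 1·2 + 1·(-4) + 2·2 = 2 - 4 + 4 = 2
|d|² = 1 + 1 + 4 = 6,  |d| = √6 ≈ 2.449490
|e|² = 4 + 16 + 4 = 24,  |e| = √24 ≈ 4.898979
cos θ = 2 / (2.449490 · 4.898979) ≈ 0.16667
θ = arccos(0.16667) ≈ 80.4°

80.4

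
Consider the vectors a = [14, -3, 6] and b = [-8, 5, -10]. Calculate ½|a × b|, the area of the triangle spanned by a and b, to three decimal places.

i: (-3)·(-10) - 6·5 = 30 - 30 = 0
j: 6·(-8) - 14·(-10) = -48 - (-140) = 92
k: 14·5 - (-3)·(-8) = 70 - 24 = 46
a × b = (0, 92, 46)
|a × b| = √(0² + 92² + 46²) = √10580 ≈ 102.8591
area = ½ · 102.8591 ≈ 51.430

51.430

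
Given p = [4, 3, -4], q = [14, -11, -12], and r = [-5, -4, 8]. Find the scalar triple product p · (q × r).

q × r:
i: (-11)·8 - (-12)·(-4) = -88 - 48 = -136
j: (-12)·(-5) - 14·8 = 60 - 112 = -52
k: 14·(-4) - (-11)·(-5) = -56 - 55 = -111
q × r = (-136, -52, -111)
p · (q × r) = 4·(-136) + 3·(-52) + (-4)·(-111) = -544 - 156 + 444 = -256

-256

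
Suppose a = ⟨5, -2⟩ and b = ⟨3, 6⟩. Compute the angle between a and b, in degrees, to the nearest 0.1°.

85.2

a · b = 5·3 + (-2)·6 = 15 - 12 = 3
|a|² = 25 + 4 = 29,  |a| = √29 ≈ 5.385165
|b|² = 9 + 36 = 45,  |b| = √45 ≈ 6.708204
cos θ = 3 / (5.385165 · 6.708204) ≈ 0.08305
θ = arccos(0.08305) ≈ 85.2°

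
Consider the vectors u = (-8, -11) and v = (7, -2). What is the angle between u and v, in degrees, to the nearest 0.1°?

u · v = (-8)·7 + (-11)·(-2) = -56 + 22 = -34
|u|² = 64 + 121 = 185,  |u| = √185 ≈ 13.601471
|v|² = 49 + 4 = 53,  |v| = √53 ≈ 7.280110
cos θ = -34 / (13.601471 · 7.280110) ≈ -0.34336
θ = arccos(-0.34336) ≈ 110.1°

110.1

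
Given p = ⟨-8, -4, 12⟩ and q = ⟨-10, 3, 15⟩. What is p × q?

i: (-4)·15 - 12·3 = -60 - 36 = -96
j: 12·(-10) - (-8)·15 = -120 - (-120) = 0
k: (-8)·3 - (-4)·(-10) = -24 - 40 = -64
p × q = (-96, 0, -64)

(-96, 0, -64)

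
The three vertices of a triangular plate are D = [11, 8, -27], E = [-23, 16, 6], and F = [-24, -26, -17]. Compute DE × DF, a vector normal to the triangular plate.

DE = (-34, 8, 33)
DF = (-35, -34, 10)
i: 8·10 - 33·(-34) = 80 - (-1122) = 1202
j: 33·(-35) - (-34)·10 = -1155 - (-340) = -815
k: (-34)·(-34) - 8·(-35) = 1156 - (-280) = 1436
DE × DF = (1202, -815, 1436)

(1202, -815, 1436)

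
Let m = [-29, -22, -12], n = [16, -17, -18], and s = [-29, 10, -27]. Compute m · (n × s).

-35523

n × s:
i: (-17)·(-27) - (-18)·10 = 459 - (-180) = 639
j: (-18)·(-29) - 16·(-27) = 522 - (-432) = 954
k: 16·10 - (-17)·(-29) = 160 - 493 = -333
n × s = (639, 954, -333)
m · (n × s) = (-29)·639 + (-22)·954 + (-12)·(-333) = -18531 - 20988 + 3996 = -35523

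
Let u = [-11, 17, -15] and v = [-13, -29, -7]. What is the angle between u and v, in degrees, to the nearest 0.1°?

u · v = (-11)·(-13) + 17·(-29) + (-15)·(-7) = 143 - 493 + 105 = -245
|u|² = 121 + 289 + 225 = 635,  |u| = √635 ≈ 25.199206
|v|² = 169 + 841 + 49 = 1059,  |v| = √1059 ≈ 32.542280
cos θ = -245 / (25.199206 · 32.542280) ≈ -0.29877
θ = arccos(-0.29877) ≈ 107.4°

107.4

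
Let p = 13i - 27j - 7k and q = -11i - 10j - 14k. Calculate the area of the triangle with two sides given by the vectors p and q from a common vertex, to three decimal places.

293.374

i: (-27)·(-14) - (-7)·(-10) = 378 - 70 = 308
j: (-7)·(-11) - 13·(-14) = 77 - (-182) = 259
k: 13·(-10) - (-27)·(-11) = -130 - 297 = -427
p × q = (308, 259, -427)
|p × q| = √(308² + 259² + (-427)²) = √344274 ≈ 586.7487
area = ½ · 586.7487 ≈ 293.374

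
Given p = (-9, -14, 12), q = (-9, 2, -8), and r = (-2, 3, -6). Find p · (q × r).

q × r:
i: 2·(-6) - (-8)·3 = -12 - (-24) = 12
j: (-8)·(-2) - (-9)·(-6) = 16 - 54 = -38
k: (-9)·3 - 2·(-2) = -27 - (-4) = -23
q × r = (12, -38, -23)
p · (q × r) = (-9)·12 + (-14)·(-38) + 12·(-23) = -108 + 532 - 276 = 148

148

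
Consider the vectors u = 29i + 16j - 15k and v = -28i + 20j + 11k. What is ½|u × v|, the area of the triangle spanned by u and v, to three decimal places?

i: 16·11 - (-15)·20 = 176 - (-300) = 476
j: (-15)·(-28) - 29·11 = 420 - 319 = 101
k: 29·20 - 16·(-28) = 580 - (-448) = 1028
u × v = (476, 101, 1028)
|u × v| = √(476² + 101² + 1028²) = √1293561 ≈ 1137.3482
area = ½ · 1137.3482 ≈ 568.674

568.674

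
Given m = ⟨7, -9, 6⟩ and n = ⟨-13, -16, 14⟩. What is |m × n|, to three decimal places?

i: (-9)·14 - 6·(-16) = -126 - (-96) = -30
j: 6·(-13) - 7·14 = -78 - 98 = -176
k: 7·(-16) - (-9)·(-13) = -112 - 117 = -229
m × n = (-30, -176, -229)
|m × n| = √((-30)² + (-176)² + (-229)²) = √84317 ≈ 290.3739

290.374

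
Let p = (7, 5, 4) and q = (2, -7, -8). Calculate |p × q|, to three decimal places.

87.869

i: 5·(-8) - 4·(-7) = -40 - (-28) = -12
j: 4·2 - 7·(-8) = 8 - (-56) = 64
k: 7·(-7) - 5·2 = -49 - 10 = -59
p × q = (-12, 64, -59)
|p × q| = √((-12)² + 64² + (-59)²) = √7721 ≈ 87.8692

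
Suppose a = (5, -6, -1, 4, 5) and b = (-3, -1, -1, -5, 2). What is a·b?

-18

a · b = 5·(-3) + (-6)·(-1) + (-1)·(-1) + 4·(-5) + 5·2 = -15 + 6 + 1 - 20 + 10 = -18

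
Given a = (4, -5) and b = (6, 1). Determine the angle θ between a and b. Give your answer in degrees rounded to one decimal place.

a · b = 4·6 + (-5)·1 = 24 - 5 = 19
|a|² = 16 + 25 = 41,  |a| = √41 ≈ 6.403124
|b|² = 36 + 1 = 37,  |b| = √37 ≈ 6.082763
cos θ = 19 / (6.403124 · 6.082763) ≈ 0.48782
θ = arccos(0.48782) ≈ 60.8°

60.8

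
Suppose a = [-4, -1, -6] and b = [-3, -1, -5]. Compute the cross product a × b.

(-1, -2, 1)

i: (-1)·(-5) - (-6)·(-1) = 5 - 6 = -1
j: (-6)·(-3) - (-4)·(-5) = 18 - 20 = -2
k: (-4)·(-1) - (-1)·(-3) = 4 - 3 = 1
a × b = (-1, -2, 1)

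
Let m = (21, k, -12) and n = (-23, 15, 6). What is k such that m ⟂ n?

m · n = 21·(-23) + k·15 + (-12)·6 = -555 + 15k
Set equal to 0: 15k = 555, so k = 37.

37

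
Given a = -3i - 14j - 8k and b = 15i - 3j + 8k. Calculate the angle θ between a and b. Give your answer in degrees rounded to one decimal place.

103.7

a · b = (-3)·15 + (-14)·(-3) + (-8)·8 = -45 + 42 - 64 = -67
|a|² = 9 + 196 + 64 = 269,  |a| = √269 ≈ 16.401219
|b|² = 225 + 9 + 64 = 298,  |b| = √298 ≈ 17.262677
cos θ = -67 / (16.401219 · 17.262677) ≈ -0.23664
θ = arccos(-0.23664) ≈ 103.7°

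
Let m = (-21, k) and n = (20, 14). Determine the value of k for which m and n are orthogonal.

m · n = (-21)·20 + k·14 = -420 + 14k
Set equal to 0: 14k = 420, so k = 30.

30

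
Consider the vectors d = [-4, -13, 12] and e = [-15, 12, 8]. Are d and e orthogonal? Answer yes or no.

yes

d · e = (-4)·(-15) + (-13)·12 + 12·8 = 60 - 156 + 96 = 0
Zero, so the vectors are orthogonal.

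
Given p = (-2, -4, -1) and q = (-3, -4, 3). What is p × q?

i: (-4)·3 - (-1)·(-4) = -12 - 4 = -16
j: (-1)·(-3) - (-2)·3 = 3 - (-6) = 9
k: (-2)·(-4) - (-4)·(-3) = 8 - 12 = -4
p × q = (-16, 9, -4)

(-16, 9, -4)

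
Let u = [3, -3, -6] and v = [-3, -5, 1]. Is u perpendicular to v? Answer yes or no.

u · v = 3·(-3) + (-3)·(-5) + (-6)·1 = -9 + 15 - 6 = 0
Zero, so the vectors are orthogonal.

yes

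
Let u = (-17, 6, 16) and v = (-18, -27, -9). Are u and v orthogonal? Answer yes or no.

yes

u · v = (-17)·(-18) + 6·(-27) + 16·(-9) = 306 - 162 - 144 = 0
Zero, so the vectors are orthogonal.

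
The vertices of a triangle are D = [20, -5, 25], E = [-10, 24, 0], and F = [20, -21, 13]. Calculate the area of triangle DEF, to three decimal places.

DE = (-30, 29, -25),  DF = (0, -16, -12)
i: 29·(-12) - (-25)·(-16) = -348 - 400 = -748
j: (-25)·0 - (-30)·(-12) = 0 - 360 = -360
k: (-30)·(-16) - 29·0 = 480 - 0 = 480
DE × DF = (-748, -360, 480)
|DE × DF| = √919504 ≈ 958.9077
area = ½ · 958.9077 ≈ 479.454

479.454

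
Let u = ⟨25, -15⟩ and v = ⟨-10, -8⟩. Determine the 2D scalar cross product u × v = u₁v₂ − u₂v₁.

25·(-8) - (-15)·(-10) = -200 - 150 = -350

-350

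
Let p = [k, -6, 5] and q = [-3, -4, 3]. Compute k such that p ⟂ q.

13

p · q = k·(-3) + (-6)·(-4) + 5·3 = 39 - 3k
Set equal to 0: -3k = -39, so k = 13.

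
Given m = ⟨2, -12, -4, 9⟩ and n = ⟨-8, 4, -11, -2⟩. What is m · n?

m · n = 2·(-8) + (-12)·4 + (-4)·(-11) + 9·(-2) = -16 - 48 + 44 - 18 = -38

-38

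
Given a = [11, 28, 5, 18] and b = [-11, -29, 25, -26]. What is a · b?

a · b = 11·(-11) + 28·(-29) + 5·25 + 18·(-26) = -121 - 812 + 125 - 468 = -1276

-1276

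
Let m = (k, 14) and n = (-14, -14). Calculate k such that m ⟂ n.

-14

m · n = k·(-14) + 14·(-14) = -196 - 14k
Set equal to 0: -14k = 196, so k = -14.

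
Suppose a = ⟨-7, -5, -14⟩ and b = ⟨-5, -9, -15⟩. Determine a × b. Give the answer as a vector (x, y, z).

(-51, -35, 38)

i: (-5)·(-15) - (-14)·(-9) = 75 - 126 = -51
j: (-14)·(-5) - (-7)·(-15) = 70 - 105 = -35
k: (-7)·(-9) - (-5)·(-5) = 63 - 25 = 38
a × b = (-51, -35, 38)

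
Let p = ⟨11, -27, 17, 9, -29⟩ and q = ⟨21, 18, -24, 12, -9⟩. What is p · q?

p · q = 11·21 + (-27)·18 + 17·(-24) + 9·12 + (-29)·(-9) = 231 - 486 - 408 + 108 + 261 = -294

-294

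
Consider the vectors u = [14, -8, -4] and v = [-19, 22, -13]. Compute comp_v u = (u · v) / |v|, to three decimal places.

u · v = 14·(-19) + (-8)·22 + (-4)·(-13) = -266 - 176 + 52 = -390
|v| = √(361 + 484 + 169) = √1014 ≈ 31.8434
comp_v u = -390 / √1014 ≈ -12.247

-12.247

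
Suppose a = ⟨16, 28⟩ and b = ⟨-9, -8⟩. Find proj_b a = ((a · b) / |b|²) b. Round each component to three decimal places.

a · b = 16·(-9) + 28·(-8) = -144 - 224 = -368
|b|² = 81 + 64 = 145
proj_b a = (-368/145) · (-9, -8) ≈ (22.841, 20.303)

(22.841, 20.303)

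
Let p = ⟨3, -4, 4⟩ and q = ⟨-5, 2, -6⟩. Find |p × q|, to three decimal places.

21.354

i: (-4)·(-6) - 4·2 = 24 - 8 = 16
j: 4·(-5) - 3·(-6) = -20 - (-18) = -2
k: 3·2 - (-4)·(-5) = 6 - 20 = -14
p × q = (16, -2, -14)
|p × q| = √(16² + (-2)² + (-14)²) = √456 ≈ 21.3542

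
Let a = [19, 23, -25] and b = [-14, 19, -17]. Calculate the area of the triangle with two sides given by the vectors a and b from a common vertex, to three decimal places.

i: 23·(-17) - (-25)·19 = -391 - (-475) = 84
j: (-25)·(-14) - 19·(-17) = 350 - (-323) = 673
k: 19·19 - 23·(-14) = 361 - (-322) = 683
a × b = (84, 673, 683)
|a × b| = √(84² + 673² + 683²) = √926474 ≈ 962.5352
area = ½ · 962.5352 ≈ 481.268

481.268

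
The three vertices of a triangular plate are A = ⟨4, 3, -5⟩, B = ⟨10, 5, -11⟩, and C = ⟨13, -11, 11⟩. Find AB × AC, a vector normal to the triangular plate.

AB = (6, 2, -6)
AC = (9, -14, 16)
i: 2·16 - (-6)·(-14) = 32 - 84 = -52
j: (-6)·9 - 6·16 = -54 - 96 = -150
k: 6·(-14) - 2·9 = -84 - 18 = -102
AB × AC = (-52, -150, -102)

(-52, -150, -102)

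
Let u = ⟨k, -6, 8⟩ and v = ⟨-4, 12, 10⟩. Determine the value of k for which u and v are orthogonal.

2

u · v = k·(-4) + (-6)·12 + 8·10 = 8 - 4k
Set equal to 0: -4k = -8, so k = 2.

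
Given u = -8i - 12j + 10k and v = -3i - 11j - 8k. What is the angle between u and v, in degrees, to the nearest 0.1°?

u · v = (-8)·(-3) + (-12)·(-11) + 10·(-8) = 24 + 132 - 80 = 76
|u|² = 64 + 144 + 100 = 308,  |u| = √308 ≈ 17.549929
|v|² = 9 + 121 + 64 = 194,  |v| = √194 ≈ 13.928388
cos θ = 76 / (17.549929 · 13.928388) ≈ 0.31091
θ = arccos(0.31091) ≈ 71.9°

71.9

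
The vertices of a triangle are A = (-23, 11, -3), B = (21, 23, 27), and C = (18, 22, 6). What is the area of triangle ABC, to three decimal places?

431.539

AB = (44, 12, 30),  AC = (41, 11, 9)
i: 12·9 - 30·11 = 108 - 330 = -222
j: 30·41 - 44·9 = 1230 - 396 = 834
k: 44·11 - 12·41 = 484 - 492 = -8
AB × AC = (-222, 834, -8)
|AB × AC| = √744904 ≈ 863.0782
area = ½ · 863.0782 ≈ 431.539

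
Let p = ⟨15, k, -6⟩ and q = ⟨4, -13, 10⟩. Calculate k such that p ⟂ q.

p · q = 15·4 + k·(-13) + (-6)·10 = 0 - 13k
Set equal to 0: -13k = 0, so k = 0.

0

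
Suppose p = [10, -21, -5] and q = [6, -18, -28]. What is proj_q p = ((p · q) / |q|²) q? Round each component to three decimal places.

(3.031, -9.094, -14.147)

p · q = 10·6 + (-21)·(-18) + (-5)·(-28) = 60 + 378 + 140 = 578
|q|² = 36 + 324 + 784 = 1144
proj_q p = (578/1144) · (6, -18, -28) ≈ (3.031, -9.094, -14.147)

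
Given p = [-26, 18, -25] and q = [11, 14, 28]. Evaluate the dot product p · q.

p · q = (-26)·11 + 18·14 + (-25)·28 = -286 + 252 - 700 = -734

-734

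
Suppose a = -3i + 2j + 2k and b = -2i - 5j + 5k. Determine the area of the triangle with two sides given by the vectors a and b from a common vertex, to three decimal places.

14.849

i: 2·5 - 2·(-5) = 10 - (-10) = 20
j: 2·(-2) - (-3)·5 = -4 - (-15) = 11
k: (-3)·(-5) - 2·(-2) = 15 - (-4) = 19
a × b = (20, 11, 19)
|a × b| = √(20² + 11² + 19²) = √882 ≈ 29.6985
area = ½ · 29.6985 ≈ 14.849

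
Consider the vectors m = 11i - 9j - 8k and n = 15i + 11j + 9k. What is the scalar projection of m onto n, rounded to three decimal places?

m · n = 11·15 + (-9)·11 + (-8)·9 = 165 - 99 - 72 = -6
|n| = √(225 + 121 + 81) = √427 ≈ 20.6640
comp_n m = -6 / √427 ≈ -0.290

-0.290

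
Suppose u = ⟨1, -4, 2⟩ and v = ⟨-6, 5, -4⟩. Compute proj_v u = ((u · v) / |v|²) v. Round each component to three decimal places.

(2.649, -2.208, 1.766)

u · v = 1·(-6) + (-4)·5 + 2·(-4) = -6 - 20 - 8 = -34
|v|² = 36 + 25 + 16 = 77
proj_v u = (-34/77) · (-6, 5, -4) ≈ (2.649, -2.208, 1.766)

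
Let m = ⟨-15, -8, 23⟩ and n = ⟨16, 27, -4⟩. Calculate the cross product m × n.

(-589, 308, -277)

i: (-8)·(-4) - 23·27 = 32 - 621 = -589
j: 23·16 - (-15)·(-4) = 368 - 60 = 308
k: (-15)·27 - (-8)·16 = -405 - (-128) = -277
m × n = (-589, 308, -277)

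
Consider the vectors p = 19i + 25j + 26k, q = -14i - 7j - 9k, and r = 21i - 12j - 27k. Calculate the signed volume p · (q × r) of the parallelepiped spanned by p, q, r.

q × r:
i: (-7)·(-27) - (-9)·(-12) = 189 - 108 = 81
j: (-9)·21 - (-14)·(-27) = -189 - 378 = -567
k: (-14)·(-12) - (-7)·21 = 168 - (-147) = 315
q × r = (81, -567, 315)
p · (q × r) = 19·81 + 25·(-567) + 26·315 = 1539 - 14175 + 8190 = -4446

-4446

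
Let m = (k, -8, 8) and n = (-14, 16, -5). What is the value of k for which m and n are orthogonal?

m · n = k·(-14) + (-8)·16 + 8·(-5) = -168 - 14k
Set equal to 0: -14k = 168, so k = -12.

-12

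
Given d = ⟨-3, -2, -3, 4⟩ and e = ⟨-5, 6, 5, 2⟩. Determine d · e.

-4

d · e = (-3)·(-5) + (-2)·6 + (-3)·5 + 4·2 = 15 - 12 - 15 + 8 = -4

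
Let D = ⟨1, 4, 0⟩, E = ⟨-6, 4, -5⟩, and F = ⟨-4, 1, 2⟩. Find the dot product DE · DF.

25

DE = E − D = (-7, 0, -5)
DF = F − D = (-5, -3, 2)
DE · DF = (-7)·(-5) + 0·(-3) + (-5)·2 = 35 + 0 - 10 = 25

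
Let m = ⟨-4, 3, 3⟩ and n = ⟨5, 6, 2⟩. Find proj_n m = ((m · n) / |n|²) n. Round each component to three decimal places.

m · n = (-4)·5 + 3·6 + 3·2 = -20 + 18 + 6 = 4
|n|² = 25 + 36 + 4 = 65
proj_n m = (4/65) · (5, 6, 2) ≈ (0.308, 0.369, 0.123)

(0.308, 0.369, 0.123)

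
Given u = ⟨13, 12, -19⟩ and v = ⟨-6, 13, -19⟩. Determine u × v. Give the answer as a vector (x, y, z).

(19, 361, 241)

i: 12·(-19) - (-19)·13 = -228 - (-247) = 19
j: (-19)·(-6) - 13·(-19) = 114 - (-247) = 361
k: 13·13 - 12·(-6) = 169 - (-72) = 241
u × v = (19, 361, 241)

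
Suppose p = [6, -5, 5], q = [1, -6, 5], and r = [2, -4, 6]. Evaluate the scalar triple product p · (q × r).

-76

q × r:
i: (-6)·6 - 5·(-4) = -36 - (-20) = -16
j: 5·2 - 1·6 = 10 - 6 = 4
k: 1·(-4) - (-6)·2 = -4 - (-12) = 8
q × r = (-16, 4, 8)
p · (q × r) = 6·(-16) + (-5)·4 + 5·8 = -96 - 20 + 40 = -76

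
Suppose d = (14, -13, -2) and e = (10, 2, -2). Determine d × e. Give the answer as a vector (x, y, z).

(30, 8, 158)

i: (-13)·(-2) - (-2)·2 = 26 - (-4) = 30
j: (-2)·10 - 14·(-2) = -20 - (-28) = 8
k: 14·2 - (-13)·10 = 28 - (-130) = 158
d × e = (30, 8, 158)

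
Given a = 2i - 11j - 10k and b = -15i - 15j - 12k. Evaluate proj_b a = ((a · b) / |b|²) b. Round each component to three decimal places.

a · b = 2·(-15) + (-11)·(-15) + (-10)·(-12) = -30 + 165 + 120 = 255
|b|² = 225 + 225 + 144 = 594
proj_b a = (255/594) · (-15, -15, -12) ≈ (-6.439, -6.439, -5.152)

(-6.439, -6.439, -5.152)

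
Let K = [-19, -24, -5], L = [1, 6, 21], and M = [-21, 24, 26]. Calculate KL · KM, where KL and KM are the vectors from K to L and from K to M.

2206

KL = L − K = (20, 30, 26)
KM = M − K = (-2, 48, 31)
KL · KM = 20·(-2) + 30·48 + 26·31 = -40 + 1440 + 806 = 2206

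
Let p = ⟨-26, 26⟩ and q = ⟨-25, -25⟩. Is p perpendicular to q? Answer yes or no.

p · q = (-26)·(-25) + 26·(-25) = 650 - 650 = 0
Zero, so the vectors are orthogonal.

yes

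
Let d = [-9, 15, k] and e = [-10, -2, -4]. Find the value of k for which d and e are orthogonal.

d · e = (-9)·(-10) + 15·(-2) + k·(-4) = 60 - 4k
Set equal to 0: -4k = -60, so k = 15.

15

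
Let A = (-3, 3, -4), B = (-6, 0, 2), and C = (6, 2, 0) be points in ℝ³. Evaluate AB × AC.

AB = (-3, -3, 6)
AC = (9, -1, 4)
i: (-3)·4 - 6·(-1) = -12 - (-6) = -6
j: 6·9 - (-3)·4 = 54 - (-12) = 66
k: (-3)·(-1) - (-3)·9 = 3 - (-27) = 30
AB × AC = (-6, 66, 30)

(-6, 66, 30)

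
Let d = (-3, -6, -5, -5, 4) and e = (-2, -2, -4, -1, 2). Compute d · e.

d · e = (-3)·(-2) + (-6)·(-2) + (-5)·(-4) + (-5)·(-1) + 4·2 = 6 + 12 + 20 + 5 + 8 = 51

51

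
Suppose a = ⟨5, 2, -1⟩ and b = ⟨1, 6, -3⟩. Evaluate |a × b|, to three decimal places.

31.305

i: 2·(-3) - (-1)·6 = -6 - (-6) = 0
j: (-1)·1 - 5·(-3) = -1 - (-15) = 14
k: 5·6 - 2·1 = 30 - 2 = 28
a × b = (0, 14, 28)
|a × b| = √(0² + 14² + 28²) = √980 ≈ 31.3050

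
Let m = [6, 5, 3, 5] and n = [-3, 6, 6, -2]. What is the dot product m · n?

20

m · n = 6·(-3) + 5·6 + 3·6 + 5·(-2) = -18 + 30 + 18 - 10 = 20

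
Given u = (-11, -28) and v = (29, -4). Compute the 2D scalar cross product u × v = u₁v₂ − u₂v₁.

856

(-11)·(-4) - (-28)·29 = 44 - (-812) = 856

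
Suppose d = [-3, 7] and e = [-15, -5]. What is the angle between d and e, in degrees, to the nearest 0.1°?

d · e = (-3)·(-15) + 7·(-5) = 45 - 35 = 10
|d|² = 9 + 49 = 58,  |d| = √58 ≈ 7.615773
|e|² = 225 + 25 = 250,  |e| = √250 ≈ 15.811388
cos θ = 10 / (7.615773 · 15.811388) ≈ 0.08305
θ = arccos(0.08305) ≈ 85.2°

85.2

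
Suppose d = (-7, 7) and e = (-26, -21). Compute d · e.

d · e = (-7)·(-26) + 7·(-21) = 182 - 147 = 35

35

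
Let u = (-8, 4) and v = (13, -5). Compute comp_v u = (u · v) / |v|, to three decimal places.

u · v = (-8)·13 + 4·(-5) = -104 - 20 = -124
|v| = √(169 + 25) = √194 ≈ 13.9284
comp_v u = -124 / √194 ≈ -8.903

-8.903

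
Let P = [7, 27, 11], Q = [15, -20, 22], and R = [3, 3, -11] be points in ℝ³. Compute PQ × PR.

PQ = (8, -47, 11)
PR = (-4, -24, -22)
i: (-47)·(-22) - 11·(-24) = 1034 - (-264) = 1298
j: 11·(-4) - 8·(-22) = -44 - (-176) = 132
k: 8·(-24) - (-47)·(-4) = -192 - 188 = -380
PQ × PR = (1298, 132, -380)

(1298, 132, -380)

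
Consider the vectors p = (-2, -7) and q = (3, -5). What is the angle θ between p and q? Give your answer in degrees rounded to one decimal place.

46.9

p · q = (-2)·3 + (-7)·(-5) = -6 + 35 = 29
|p|² = 4 + 49 = 53,  |p| = √53 ≈ 7.280110
|q|² = 9 + 25 = 34,  |q| = √34 ≈ 5.830952
cos θ = 29 / (7.280110 · 5.830952) ≈ 0.68316
θ = arccos(0.68316) ≈ 46.9°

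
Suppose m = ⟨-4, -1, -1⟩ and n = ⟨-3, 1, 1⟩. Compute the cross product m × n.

(0, 7, -7)

i: (-1)·1 - (-1)·1 = -1 - (-1) = 0
j: (-1)·(-3) - (-4)·1 = 3 - (-4) = 7
k: (-4)·1 - (-1)·(-3) = -4 - 3 = -7
m × n = (0, 7, -7)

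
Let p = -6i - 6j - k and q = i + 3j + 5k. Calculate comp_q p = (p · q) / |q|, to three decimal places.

p · q = (-6)·1 + (-6)·3 + (-1)·5 = -6 - 18 - 5 = -29
|q| = √(1 + 9 + 25) = √35 ≈ 5.9161
comp_q p = -29 / √35 ≈ -4.902

-4.902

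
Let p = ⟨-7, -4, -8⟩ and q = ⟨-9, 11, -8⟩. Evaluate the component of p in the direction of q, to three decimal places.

5.089

p · q = (-7)·(-9) + (-4)·11 + (-8)·(-8) = 63 - 44 + 64 = 83
|q| = √(81 + 121 + 64) = √266 ≈ 16.3095
comp_q p = 83 / √266 ≈ 5.089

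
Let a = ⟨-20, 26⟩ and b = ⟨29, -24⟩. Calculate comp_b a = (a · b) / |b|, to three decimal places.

a · b = (-20)·29 + 26·(-24) = -580 - 624 = -1204
|b| = √(841 + 576) = √1417 ≈ 37.6431
comp_b a = -1204 / √1417 ≈ -31.985

-31.985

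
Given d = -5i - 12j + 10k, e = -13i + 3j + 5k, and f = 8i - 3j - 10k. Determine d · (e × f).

1305

e × f:
i: 3·(-10) - 5·(-3) = -30 - (-15) = -15
j: 5·8 - (-13)·(-10) = 40 - 130 = -90
k: (-13)·(-3) - 3·8 = 39 - 24 = 15
e × f = (-15, -90, 15)
d · (e × f) = (-5)·(-15) + (-12)·(-90) + 10·15 = 75 + 1080 + 150 = 1305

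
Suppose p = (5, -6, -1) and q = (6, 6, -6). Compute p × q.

i: (-6)·(-6) - (-1)·6 = 36 - (-6) = 42
j: (-1)·6 - 5·(-6) = -6 - (-30) = 24
k: 5·6 - (-6)·6 = 30 - (-36) = 66
p × q = (42, 24, 66)

(42, 24, 66)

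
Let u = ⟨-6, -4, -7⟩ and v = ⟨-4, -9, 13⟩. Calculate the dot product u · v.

-31

u · v = (-6)·(-4) + (-4)·(-9) + (-7)·13 = 24 + 36 - 91 = -31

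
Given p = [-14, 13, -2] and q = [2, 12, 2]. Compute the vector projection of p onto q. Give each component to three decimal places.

p · q = (-14)·2 + 13·12 + (-2)·2 = -28 + 156 - 4 = 124
|q|² = 4 + 144 + 4 = 152
proj_q p = (124/152) · (2, 12, 2) ≈ (1.632, 9.789, 1.632)

(1.632, 9.789, 1.632)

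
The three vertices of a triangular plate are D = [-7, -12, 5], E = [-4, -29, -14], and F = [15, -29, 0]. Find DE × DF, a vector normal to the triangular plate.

(-238, -403, 323)

DE = (3, -17, -19)
DF = (22, -17, -5)
i: (-17)·(-5) - (-19)·(-17) = 85 - 323 = -238
j: (-19)·22 - 3·(-5) = -418 - (-15) = -403
k: 3·(-17) - (-17)·22 = -51 - (-374) = 323
DE × DF = (-238, -403, 323)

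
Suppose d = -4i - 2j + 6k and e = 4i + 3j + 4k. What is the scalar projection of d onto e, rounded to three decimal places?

d · e = (-4)·4 + (-2)·3 + 6·4 = -16 - 6 + 24 = 2
|e| = √(16 + 9 + 16) = √41 ≈ 6.4031
comp_e d = 2 / √41 ≈ 0.312

0.312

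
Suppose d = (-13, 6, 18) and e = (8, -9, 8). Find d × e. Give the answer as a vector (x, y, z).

(210, 248, 69)

i: 6·8 - 18·(-9) = 48 - (-162) = 210
j: 18·8 - (-13)·8 = 144 - (-104) = 248
k: (-13)·(-9) - 6·8 = 117 - 48 = 69
d × e = (210, 248, 69)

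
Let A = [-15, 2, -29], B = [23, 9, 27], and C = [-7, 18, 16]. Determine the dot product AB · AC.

2936

AB = B − A = (38, 7, 56)
AC = C − A = (8, 16, 45)
AB · AC = 38·8 + 7·16 + 56·45 = 304 + 112 + 2520 = 2936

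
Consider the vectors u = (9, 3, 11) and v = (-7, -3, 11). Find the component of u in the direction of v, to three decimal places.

3.662

u · v = 9·(-7) + 3·(-3) + 11·11 = -63 - 9 + 121 = 49
|v| = √(49 + 9 + 121) = √179 ≈ 13.3791
comp_v u = 49 / √179 ≈ 3.662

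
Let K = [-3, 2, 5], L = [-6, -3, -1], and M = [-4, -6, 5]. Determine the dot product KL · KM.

43

KL = L − K = (-3, -5, -6)
KM = M − K = (-1, -8, 0)
KL · KM = (-3)·(-1) + (-5)·(-8) + (-6)·0 = 3 + 40 + 0 = 43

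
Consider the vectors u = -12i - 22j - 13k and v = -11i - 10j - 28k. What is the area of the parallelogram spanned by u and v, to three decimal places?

i: (-22)·(-28) - (-13)·(-10) = 616 - 130 = 486
j: (-13)·(-11) - (-12)·(-28) = 143 - 336 = -193
k: (-12)·(-10) - (-22)·(-11) = 120 - 242 = -122
u × v = (486, -193, -122)
|u × v| = √(486² + (-193)² + (-122)²) = √288329 ≈ 536.9628

536.963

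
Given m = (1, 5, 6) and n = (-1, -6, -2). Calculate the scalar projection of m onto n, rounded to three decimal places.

m · n = 1·(-1) + 5·(-6) + 6·(-2) = -1 - 30 - 12 = -43
|n| = √(1 + 36 + 4) = √41 ≈ 6.4031
comp_n m = -43 / √41 ≈ -6.715

-6.715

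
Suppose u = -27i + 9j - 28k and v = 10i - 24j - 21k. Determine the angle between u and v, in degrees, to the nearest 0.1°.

u · v = (-27)·10 + 9·(-24) + (-28)·(-21) = -270 - 216 + 588 = 102
|u|² = 729 + 81 + 784 = 1594,  |u| = √1594 ≈ 39.924930
|v|² = 100 + 576 + 441 = 1117,  |v| = √1117 ≈ 33.421550
cos θ = 102 / (39.924930 · 33.421550) ≈ 0.07644
θ = arccos(0.07644) ≈ 85.6°

85.6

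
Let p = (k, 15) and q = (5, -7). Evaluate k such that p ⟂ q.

21

p · q = k·5 + 15·(-7) = -105 + 5k
Set equal to 0: 5k = 105, so k = 21.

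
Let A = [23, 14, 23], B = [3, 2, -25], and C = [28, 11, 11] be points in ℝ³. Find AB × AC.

(0, -480, 120)

AB = (-20, -12, -48)
AC = (5, -3, -12)
i: (-12)·(-12) - (-48)·(-3) = 144 - 144 = 0
j: (-48)·5 - (-20)·(-12) = -240 - 240 = -480
k: (-20)·(-3) - (-12)·5 = 60 - (-60) = 120
AB × AC = (0, -480, 120)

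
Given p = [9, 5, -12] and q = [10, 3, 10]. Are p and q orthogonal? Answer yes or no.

no

p · q = 9·10 + 5·3 + (-12)·10 = 90 + 15 - 120 = -15
Nonzero, so the vectors are not orthogonal.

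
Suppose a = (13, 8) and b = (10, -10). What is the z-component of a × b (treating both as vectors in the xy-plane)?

-210

13·(-10) - 8·10 = -130 - 80 = -210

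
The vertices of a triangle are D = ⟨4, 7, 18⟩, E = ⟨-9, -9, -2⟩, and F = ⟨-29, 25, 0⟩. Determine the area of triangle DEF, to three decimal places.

DE = (-13, -16, -20),  DF = (-33, 18, -18)
i: (-16)·(-18) - (-20)·18 = 288 - (-360) = 648
j: (-20)·(-33) - (-13)·(-18) = 660 - 234 = 426
k: (-13)·18 - (-16)·(-33) = -234 - 528 = -762
DE × DF = (648, 426, -762)
|DE × DF| = √1182024 ≈ 1087.2093
area = ½ · 1087.2093 ≈ 543.605

543.605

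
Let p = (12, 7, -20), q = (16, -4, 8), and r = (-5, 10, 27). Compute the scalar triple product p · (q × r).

-8360

q × r:
i: (-4)·27 - 8·10 = -108 - 80 = -188
j: 8·(-5) - 16·27 = -40 - 432 = -472
k: 16·10 - (-4)·(-5) = 160 - 20 = 140
q × r = (-188, -472, 140)
p · (q × r) = 12·(-188) + 7·(-472) + (-20)·140 = -2256 - 3304 - 2800 = -8360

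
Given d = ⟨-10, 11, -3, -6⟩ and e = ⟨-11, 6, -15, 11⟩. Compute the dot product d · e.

d · e = (-10)·(-11) + 11·6 + (-3)·(-15) + (-6)·11 = 110 + 66 + 45 - 66 = 155

155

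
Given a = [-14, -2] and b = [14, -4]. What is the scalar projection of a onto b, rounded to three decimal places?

a · b = (-14)·14 + (-2)·(-4) = -196 + 8 = -188
|b| = √(196 + 16) = √212 ≈ 14.5602
comp_b a = -188 / √212 ≈ -12.912

-12.912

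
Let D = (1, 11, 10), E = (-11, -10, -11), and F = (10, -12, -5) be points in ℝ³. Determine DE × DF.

DE = (-12, -21, -21)
DF = (9, -23, -15)
i: (-21)·(-15) - (-21)·(-23) = 315 - 483 = -168
j: (-21)·9 - (-12)·(-15) = -189 - 180 = -369
k: (-12)·(-23) - (-21)·9 = 276 - (-189) = 465
DE × DF = (-168, -369, 465)

(-168, -369, 465)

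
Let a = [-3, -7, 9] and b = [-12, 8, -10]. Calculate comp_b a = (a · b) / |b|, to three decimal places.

-6.268

a · b = (-3)·(-12) + (-7)·8 + 9·(-10) = 36 - 56 - 90 = -110
|b| = √(144 + 64 + 100) = √308 ≈ 17.5499
comp_b a = -110 / √308 ≈ -6.268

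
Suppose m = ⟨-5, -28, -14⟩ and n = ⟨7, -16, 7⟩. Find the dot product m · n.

315

m · n = (-5)·7 + (-28)·(-16) + (-14)·7 = -35 + 448 - 98 = 315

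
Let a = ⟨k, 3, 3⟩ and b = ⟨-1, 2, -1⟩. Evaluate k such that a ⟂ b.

3

a · b = k·(-1) + 3·2 + 3·(-1) = 3 - 1k
Set equal to 0: -1k = -3, so k = 3.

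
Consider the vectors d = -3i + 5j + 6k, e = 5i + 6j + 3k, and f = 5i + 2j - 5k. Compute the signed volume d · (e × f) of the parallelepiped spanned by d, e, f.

e × f:
i: 6·(-5) - 3·2 = -30 - 6 = -36
j: 3·5 - 5·(-5) = 15 - (-25) = 40
k: 5·2 - 6·5 = 10 - 30 = -20
e × f = (-36, 40, -20)
d · (e × f) = (-3)·(-36) + 5·40 + 6·(-20) = 108 + 200 - 120 = 188

188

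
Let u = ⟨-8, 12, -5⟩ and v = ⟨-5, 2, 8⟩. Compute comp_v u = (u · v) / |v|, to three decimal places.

u · v = (-8)·(-5) + 12·2 + (-5)·8 = 40 + 24 - 40 = 24
|v| = √(25 + 4 + 64) = √93 ≈ 9.6437
comp_v u = 24 / √93 ≈ 2.489

2.489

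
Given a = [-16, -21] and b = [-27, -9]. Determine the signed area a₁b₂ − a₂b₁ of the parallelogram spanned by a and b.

(-16)·(-9) - (-21)·(-27) = 144 - 567 = -423

-423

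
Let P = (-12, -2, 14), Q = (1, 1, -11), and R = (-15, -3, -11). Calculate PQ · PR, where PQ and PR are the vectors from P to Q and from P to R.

583

PQ = Q − P = (13, 3, -25)
PR = R − P = (-3, -1, -25)
PQ · PR = 13·(-3) + 3·(-1) + (-25)·(-25) = -39 - 3 + 625 = 583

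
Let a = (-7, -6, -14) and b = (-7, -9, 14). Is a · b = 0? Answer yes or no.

no

a · b = (-7)·(-7) + (-6)·(-9) + (-14)·14 = 49 + 54 - 196 = -93
Nonzero, so the vectors are not orthogonal.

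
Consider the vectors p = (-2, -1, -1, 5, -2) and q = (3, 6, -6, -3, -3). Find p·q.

p · q = (-2)·3 + (-1)·6 + (-1)·(-6) + 5·(-3) + (-2)·(-3) = -6 - 6 + 6 - 15 + 6 = -15

-15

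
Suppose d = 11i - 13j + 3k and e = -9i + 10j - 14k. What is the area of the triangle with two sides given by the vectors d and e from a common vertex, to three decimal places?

99.098

i: (-13)·(-14) - 3·10 = 182 - 30 = 152
j: 3·(-9) - 11·(-14) = -27 - (-154) = 127
k: 11·10 - (-13)·(-9) = 110 - 117 = -7
d × e = (152, 127, -7)
|d × e| = √(152² + 127² + (-7)²) = √39282 ≈ 198.1969
area = ½ · 198.1969 ≈ 99.098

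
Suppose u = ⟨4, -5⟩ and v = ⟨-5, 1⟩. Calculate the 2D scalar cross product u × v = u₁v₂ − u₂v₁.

4·1 - (-5)·(-5) = 4 - 25 = -21

-21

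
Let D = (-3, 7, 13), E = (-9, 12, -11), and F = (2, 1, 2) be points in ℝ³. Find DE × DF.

(-199, -186, 11)

DE = (-6, 5, -24)
DF = (5, -6, -11)
i: 5·(-11) - (-24)·(-6) = -55 - 144 = -199
j: (-24)·5 - (-6)·(-11) = -120 - 66 = -186
k: (-6)·(-6) - 5·5 = 36 - 25 = 11
DE × DF = (-199, -186, 11)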